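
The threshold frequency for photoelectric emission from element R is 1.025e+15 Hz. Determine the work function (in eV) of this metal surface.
4.24 eV

At the threshold frequency, photon energy equals work function:
φ = hf₀

Calculating:
φ = (6.626×10⁻³⁴ J·s)(1.025e+15 Hz)
φ = 4.24 eV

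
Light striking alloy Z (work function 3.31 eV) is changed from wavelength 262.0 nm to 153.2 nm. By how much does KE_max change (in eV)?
3.3607 eV

Using Einstein's equation: KE_max = hc/λ - φ

For λ₁ = 262.0 nm:
KE₁ = hc/λ₁ - φ = 4.7322 - 3.31 = 1.4222 eV

For λ₂ = 153.2 nm:
KE₂ = hc/λ₂ - φ = 8.0930 - 3.31 = 4.7830 eV

Change in KE:
ΔKE = KE₂ - KE₁ = 4.7830 - 1.4222 = 3.3607 eV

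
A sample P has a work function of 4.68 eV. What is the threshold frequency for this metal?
1.1316e+15 Hz

The threshold frequency is when the photon energy equals the work function:
hf₀ = φ

Solving for f₀:
f₀ = φ/h = (4.68 eV × 1.602×10⁻¹⁹ J/eV) / (6.626×10⁻³⁴ J·s)
f₀ = 1.1316e+15 Hz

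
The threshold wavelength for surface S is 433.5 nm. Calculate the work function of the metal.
2.86 eV

At the threshold wavelength, photon energy equals work function:
φ = hc/λ₀

Calculating:
φ = (6.626×10⁻³⁴ J·s)(3×10⁸ m/s) / (433.5×10⁻⁹ m)
φ = 2.86 eV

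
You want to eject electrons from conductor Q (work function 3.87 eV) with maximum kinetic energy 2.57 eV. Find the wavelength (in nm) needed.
192.52 nm

From Einstein's equation: KE_max = hc/λ - φ

Rearranging for λ:
hc/λ = KE_max + φ
λ = hc/(KE_max + φ)

Required photon energy:
E_photon = KE_max + φ = 2.57 + 3.87 = 6.44 eV

Required wavelength:
λ = hc/E_photon = (6.626×10⁻³⁴)(3×10⁸) / (6.44 × 1.602×10⁻¹⁹)
λ = 192.52 nm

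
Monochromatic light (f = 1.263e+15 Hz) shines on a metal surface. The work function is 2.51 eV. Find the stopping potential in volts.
2.7133 V

The stopping potential V_s satisfies: eV_s = KE_max

First, find KE_max using Einstein's equation:
E_photon = hf = (6.626×10⁻³⁴ J·s)(1.263e+15 Hz) = 5.2233 eV
KE_max = E_photon - φ = 5.2233 - 2.51 = 2.7133 eV

Since eV_s = KE_max:
V_s = KE_max/e = 2.7133 V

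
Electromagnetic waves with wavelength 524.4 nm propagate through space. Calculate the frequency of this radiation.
5.7169e+14 Hz

Using the wave equation: c = fλ

Solving for frequency:
f = c/λ = (3×10⁸ m/s) / (524.4×10⁻⁹ m)
f = 5.7169e+14 Hz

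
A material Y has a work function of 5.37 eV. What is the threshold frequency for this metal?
1.2985e+15 Hz

The threshold frequency is when the photon energy equals the work function:
hf₀ = φ

Solving for f₀:
f₀ = φ/h = (5.37 eV × 1.602×10⁻¹⁹ J/eV) / (6.626×10⁻³⁴ J·s)
f₀ = 1.2985e+15 Hz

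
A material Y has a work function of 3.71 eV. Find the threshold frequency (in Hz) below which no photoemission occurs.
8.9707e+14 Hz

The threshold frequency is when the photon energy equals the work function:
hf₀ = φ

Solving for f₀:
f₀ = φ/h = (3.71 eV × 1.602×10⁻¹⁹ J/eV) / (6.626×10⁻³⁴ J·s)
f₀ = 8.9707e+14 Hz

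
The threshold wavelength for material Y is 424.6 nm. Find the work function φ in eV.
2.92 eV

At the threshold wavelength, photon energy equals work function:
φ = hc/λ₀

Calculating:
φ = (6.626×10⁻³⁴ J·s)(3×10⁸ m/s) / (424.6×10⁻⁹ m)
φ = 2.92 eV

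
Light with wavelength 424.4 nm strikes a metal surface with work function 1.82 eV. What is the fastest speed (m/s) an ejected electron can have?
6.2244e+05 m/s

First, find the maximum kinetic energy:
E_photon = hc/λ = 2.9214 eV
KE_max = E_photon - φ = 2.9214 - 1.82 = 1.1014 eV

Convert to Joules: KE_max = 1.1014 × 1.602×10⁻¹⁹ J = 1.7646e-19 J

Then use KE = ½mv² to find velocity:
v = √(2·KE/m) = √(2 × 1.7646e-19 J / 9.109e-31 kg)
v = 6.2244e+05 m/s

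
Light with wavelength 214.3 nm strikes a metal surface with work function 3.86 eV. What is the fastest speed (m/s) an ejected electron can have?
8.2300e+05 m/s

First, find the maximum kinetic energy:
E_photon = hc/λ = 5.7855 eV
KE_max = E_photon - φ = 5.7855 - 3.86 = 1.9255 eV

Convert to Joules: KE_max = 1.9255 × 1.602×10⁻¹⁹ J = 3.0851e-19 J

Then use KE = ½mv² to find velocity:
v = √(2·KE/m) = √(2 × 3.0851e-19 J / 9.109e-31 kg)
v = 8.2300e+05 m/s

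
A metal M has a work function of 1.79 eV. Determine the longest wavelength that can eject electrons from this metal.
692.65 nm

The threshold wavelength is when the photon energy equals the work function:
hc/λ₀ = φ

Solving for λ₀:
λ₀ = hc/φ = (6.626×10⁻³⁴ J·s)(3×10⁸ m/s) / (1.79 eV × 1.602×10⁻¹⁹ J/eV)
λ₀ = 692.65 nm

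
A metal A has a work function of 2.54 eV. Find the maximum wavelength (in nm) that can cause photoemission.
488.13 nm

The threshold wavelength is when the photon energy equals the work function:
hc/λ₀ = φ

Solving for λ₀:
λ₀ = hc/φ = (6.626×10⁻³⁴ J·s)(3×10⁸ m/s) / (2.54 eV × 1.602×10⁻¹⁹ J/eV)
λ₀ = 488.13 nm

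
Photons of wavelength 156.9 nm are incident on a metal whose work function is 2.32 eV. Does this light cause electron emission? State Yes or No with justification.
Yes

For photoemission, the photon energy must exceed the work function.

Photon energy: E = hc/λ = 7.9021 eV
Work function: φ = 2.32 eV

Since E_photon (7.9021 eV) > φ (2.32 eV), photoemission WILL occur.
The threshold wavelength is λ₀ = hc/φ = 534.4 nm.
Since 156.9 nm < 534.4 nm, the light has sufficient energy.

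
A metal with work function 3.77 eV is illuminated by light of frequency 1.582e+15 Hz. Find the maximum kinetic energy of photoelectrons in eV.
2.7726 eV

Using Einstein's photoelectric equation: KE_max = hf - φ

First, calculate the photon energy:
E_photon = hf = (6.626×10⁻³⁴ J·s)(1.582e+15 Hz)
E_photon = 6.5426 eV

Then, the maximum kinetic energy:
KE_max = E_photon - φ = 6.5426 eV - 3.77 eV = 2.7726 eV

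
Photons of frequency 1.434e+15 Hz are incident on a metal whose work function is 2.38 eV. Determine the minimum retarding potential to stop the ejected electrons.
3.5505 V

The stopping potential V_s satisfies: eV_s = KE_max

First, find KE_max using Einstein's equation:
E_photon = hf = (6.626×10⁻³⁴ J·s)(1.434e+15 Hz) = 5.9305 eV
KE_max = E_photon - φ = 5.9305 - 2.38 = 3.5505 eV

Since eV_s = KE_max:
V_s = KE_max/e = 3.5505 V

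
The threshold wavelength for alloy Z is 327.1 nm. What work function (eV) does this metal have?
3.79 eV

At the threshold wavelength, photon energy equals work function:
φ = hc/λ₀

Calculating:
φ = (6.626×10⁻³⁴ J·s)(3×10⁸ m/s) / (327.1×10⁻⁹ m)
φ = 3.79 eV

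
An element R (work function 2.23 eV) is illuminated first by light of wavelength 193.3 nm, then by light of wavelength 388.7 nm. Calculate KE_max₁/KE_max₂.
4.3597

Using Einstein's equation: KE_max = hc/λ - φ

For λ₁ = 193.3 nm:
E₁ = hc/λ₁ = 6.4141 eV
KE₁ = E₁ - φ = 6.4141 - 2.23 = 4.1841 eV

For λ₂ = 388.7 nm:
E₂ = hc/λ₂ = 3.1897 eV
KE₂ = E₂ - φ = 3.1897 - 2.23 = 0.9597 eV

Ratio: KE₁/KE₂ = 4.1841/0.9597 = 4.3597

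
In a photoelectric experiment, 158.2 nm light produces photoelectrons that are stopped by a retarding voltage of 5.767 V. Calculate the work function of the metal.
2.07 eV

The stopping potential gives the maximum kinetic energy: KE_max = eV_s = 5.767 eV

From Einstein's photoelectric equation: KE_max = hc/λ - φ
Rearranging: φ = hc/λ - KE_max

Calculate photon energy:
E_photon = hc/λ = (6.626×10⁻³⁴ J·s)(3×10⁸ m/s) / (158.2×10⁻⁹ m) = 7.8372 eV

Therefore:
φ = 7.8372 - 5.767 = 2.07 eV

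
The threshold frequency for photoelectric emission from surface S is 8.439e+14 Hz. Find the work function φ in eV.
3.49 eV

At the threshold frequency, photon energy equals work function:
φ = hf₀

Calculating:
φ = (6.626×10⁻³⁴ J·s)(8.439e+14 Hz)
φ = 3.49 eV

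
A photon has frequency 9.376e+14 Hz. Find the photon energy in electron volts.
3.8776 eV

Using E = hf:

E = hf = (6.626×10⁻³⁴ J·s)(9.376e+14 Hz)
E = 3.8776 eV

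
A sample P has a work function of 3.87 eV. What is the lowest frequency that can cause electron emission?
9.3576e+14 Hz

The threshold frequency is when the photon energy equals the work function:
hf₀ = φ

Solving for f₀:
f₀ = φ/h = (3.87 eV × 1.602×10⁻¹⁹ J/eV) / (6.626×10⁻³⁴ J·s)
f₀ = 9.3576e+14 Hz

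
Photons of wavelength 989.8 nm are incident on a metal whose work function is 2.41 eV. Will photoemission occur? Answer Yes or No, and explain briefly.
No

For photoemission, the photon energy must exceed the work function.

Photon energy: E = hc/λ = 1.2526 eV
Work function: φ = 2.41 eV

Since E_photon (1.2526 eV) < φ (2.41 eV), photoemission will NOT occur.
The threshold wavelength is λ₀ = hc/φ = 514.5 nm.
Since 989.8 nm > 514.5 nm, the photons lack sufficient energy.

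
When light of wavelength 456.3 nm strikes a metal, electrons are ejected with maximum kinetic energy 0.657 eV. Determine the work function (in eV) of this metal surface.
2.06 eV

From Einstein's photoelectric equation: KE_max = hf - φ = hc/λ - φ

Rearranging for φ:
φ = hc/λ - KE_max

Calculate photon energy:
E_photon = hc/λ = 2.7172 eV

Therefore:
φ = 2.7172 - 0.657 = 2.06 eV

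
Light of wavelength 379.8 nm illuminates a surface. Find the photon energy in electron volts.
3.2645 eV

Using E = hf = hc/λ:

E = hc/λ = (6.626×10⁻³⁴ J·s)(3×10⁸ m/s) / (379.8×10⁻⁹ m)
E = 3.2645 eV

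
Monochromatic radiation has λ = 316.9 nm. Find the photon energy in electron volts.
3.9124 eV

Using E = hf = hc/λ:

E = hc/λ = (6.626×10⁻³⁴ J·s)(3×10⁸ m/s) / (316.9×10⁻⁹ m)
E = 3.9124 eV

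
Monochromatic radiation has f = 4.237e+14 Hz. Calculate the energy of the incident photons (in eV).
1.7523 eV

Using E = hf:

E = hf = (6.626×10⁻³⁴ J·s)(4.237e+14 Hz)
E = 1.7523 eV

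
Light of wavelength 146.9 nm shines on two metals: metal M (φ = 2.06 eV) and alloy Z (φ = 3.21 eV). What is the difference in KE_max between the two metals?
1.1500 eV

Using KE_max = hc/λ - φ for each metal:

Photon energy: E = hc/λ = 8.4400 eV

For metal M (φ₁ = 2.06 eV):
KE₁ = E - φ₁ = 8.4400 - 2.06 = 6.3800 eV

For alloy Z (φ₂ = 3.21 eV):
KE₂ = E - φ₂ = 8.4400 - 3.21 = 5.2300 eV

Difference:
ΔKE = KE₁ - KE₂ = 6.3800 - 5.2300 = 1.1500 eV

Note: The difference equals the difference in work functions: 3.21 - 2.06 = 1.15 eV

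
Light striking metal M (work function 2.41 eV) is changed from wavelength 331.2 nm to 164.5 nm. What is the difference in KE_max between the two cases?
3.7935 eV

Using Einstein's equation: KE_max = hc/λ - φ

For λ₁ = 331.2 nm:
KE₁ = hc/λ₁ - φ = 3.7435 - 2.41 = 1.3335 eV

For λ₂ = 164.5 nm:
KE₂ = hc/λ₂ - φ = 7.5370 - 2.41 = 5.1270 eV

Change in KE:
ΔKE = KE₂ - KE₁ = 5.1270 - 1.3335 = 3.7935 eV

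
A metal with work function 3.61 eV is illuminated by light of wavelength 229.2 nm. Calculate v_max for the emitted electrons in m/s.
7.9560e+05 m/s

First, find the maximum kinetic energy:
E_photon = hc/λ = 5.4094 eV
KE_max = E_photon - φ = 5.4094 - 3.61 = 1.7994 eV

Convert to Joules: KE_max = 1.7994 × 1.602×10⁻¹⁹ J = 2.8830e-19 J

Then use KE = ½mv² to find velocity:
v = √(2·KE/m) = √(2 × 2.8830e-19 J / 9.109e-31 kg)
v = 7.9560e+05 m/s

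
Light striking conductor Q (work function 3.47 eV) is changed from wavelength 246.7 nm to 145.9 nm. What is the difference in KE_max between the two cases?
3.4722 eV

Using Einstein's equation: KE_max = hc/λ - φ

For λ₁ = 246.7 nm:
KE₁ = hc/λ₁ - φ = 5.0257 - 3.47 = 1.5557 eV

For λ₂ = 145.9 nm:
KE₂ = hc/λ₂ - φ = 8.4979 - 3.47 = 5.0279 eV

Change in KE:
ΔKE = KE₂ - KE₁ = 5.0279 - 1.5557 = 3.4722 eV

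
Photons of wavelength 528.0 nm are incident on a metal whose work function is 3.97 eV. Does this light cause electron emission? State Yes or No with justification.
No

For photoemission, the photon energy must exceed the work function.

Photon energy: E = hc/λ = 2.3482 eV
Work function: φ = 3.97 eV

Since E_photon (2.3482 eV) < φ (3.97 eV), photoemission will NOT occur.
The threshold wavelength is λ₀ = hc/φ = 312.3 nm.
Since 528.0 nm > 312.3 nm, the photons lack sufficient energy.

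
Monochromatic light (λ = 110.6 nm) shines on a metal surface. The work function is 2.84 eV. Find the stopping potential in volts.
8.3701 V

The stopping potential V_s satisfies: eV_s = KE_max

First, find KE_max using Einstein's equation:
E_photon = hc/λ = 11.2101 eV
KE_max = E_photon - φ = 11.2101 - 2.84 = 8.3701 eV

Since eV_s = KE_max:
V_s = KE_max/e = 8.3701 V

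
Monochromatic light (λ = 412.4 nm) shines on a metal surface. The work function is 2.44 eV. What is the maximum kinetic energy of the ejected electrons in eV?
0.5664 eV

Using Einstein's photoelectric equation: KE_max = hf - φ = hc/λ - φ

First, calculate the photon energy:
E_photon = hc/λ = (6.626×10⁻³⁴ J·s)(3×10⁸ m/s) / (412.4×10⁻⁹ m)
E_photon = 3.0064 eV

Then, the maximum kinetic energy:
KE_max = E_photon - φ = 3.0064 eV - 2.44 eV = 0.5664 eV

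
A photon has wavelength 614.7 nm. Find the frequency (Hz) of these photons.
4.8771e+14 Hz

Using the wave equation: c = fλ

Solving for frequency:
f = c/λ = (3×10⁸ m/s) / (614.7×10⁻⁹ m)
f = 4.8771e+14 Hz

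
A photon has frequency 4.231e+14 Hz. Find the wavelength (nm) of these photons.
708.56 nm

Using the wave equation: c = fλ

Solving for wavelength:
λ = c/f = (3×10⁸ m/s) / (4.231e+14 Hz)
λ = 708.56 nm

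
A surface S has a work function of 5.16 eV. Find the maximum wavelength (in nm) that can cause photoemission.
240.28 nm

The threshold wavelength is when the photon energy equals the work function:
hc/λ₀ = φ

Solving for λ₀:
λ₀ = hc/φ = (6.626×10⁻³⁴ J·s)(3×10⁸ m/s) / (5.16 eV × 1.602×10⁻¹⁹ J/eV)
λ₀ = 240.28 nm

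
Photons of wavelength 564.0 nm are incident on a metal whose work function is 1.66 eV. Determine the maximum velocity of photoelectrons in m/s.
4.3515e+05 m/s

First, find the maximum kinetic energy:
E_photon = hc/λ = 2.1983 eV
KE_max = E_photon - φ = 2.1983 - 1.66 = 0.5383 eV

Convert to Joules: KE_max = 0.5383 × 1.602×10⁻¹⁹ J = 8.6245e-20 J

Then use KE = ½mv² to find velocity:
v = √(2·KE/m) = √(2 × 8.6245e-20 J / 9.109e-31 kg)
v = 4.3515e+05 m/s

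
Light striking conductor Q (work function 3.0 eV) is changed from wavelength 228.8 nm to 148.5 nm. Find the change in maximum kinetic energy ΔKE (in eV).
2.9302 eV

Using Einstein's equation: KE_max = hc/λ - φ

For λ₁ = 228.8 nm:
KE₁ = hc/λ₁ - φ = 5.4189 - 3.0 = 2.4189 eV

For λ₂ = 148.5 nm:
KE₂ = hc/λ₂ - φ = 8.3491 - 3.0 = 5.3491 eV

Change in KE:
ΔKE = KE₂ - KE₁ = 5.3491 - 2.4189 = 2.9302 eV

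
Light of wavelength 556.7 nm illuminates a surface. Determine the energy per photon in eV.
2.2271 eV

Using E = hf = hc/λ:

E = hc/λ = (6.626×10⁻³⁴ J·s)(3×10⁸ m/s) / (556.7×10⁻⁹ m)
E = 2.2271 eV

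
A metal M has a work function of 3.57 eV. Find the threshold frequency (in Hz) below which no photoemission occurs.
8.6322e+14 Hz

The threshold frequency is when the photon energy equals the work function:
hf₀ = φ

Solving for f₀:
f₀ = φ/h = (3.57 eV × 1.602×10⁻¹⁹ J/eV) / (6.626×10⁻³⁴ J·s)
f₀ = 8.6322e+14 Hz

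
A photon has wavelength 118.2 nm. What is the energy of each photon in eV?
10.4894 eV

Using E = hf = hc/λ:

E = hc/λ = (6.626×10⁻³⁴ J·s)(3×10⁸ m/s) / (118.2×10⁻⁹ m)
E = 10.4894 eV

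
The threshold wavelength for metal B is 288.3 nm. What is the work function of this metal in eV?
4.30 eV

At the threshold wavelength, photon energy equals work function:
φ = hc/λ₀

Calculating:
φ = (6.626×10⁻³⁴ J·s)(3×10⁸ m/s) / (288.3×10⁻⁹ m)
φ = 4.30 eV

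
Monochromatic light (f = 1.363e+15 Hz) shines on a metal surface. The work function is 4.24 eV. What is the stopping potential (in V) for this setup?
1.3969 V

The stopping potential V_s satisfies: eV_s = KE_max

First, find KE_max using Einstein's equation:
E_photon = hf = (6.626×10⁻³⁴ J·s)(1.363e+15 Hz) = 5.6369 eV
KE_max = E_photon - φ = 5.6369 - 4.24 = 1.3969 eV

Since eV_s = KE_max:
V_s = KE_max/e = 1.3969 V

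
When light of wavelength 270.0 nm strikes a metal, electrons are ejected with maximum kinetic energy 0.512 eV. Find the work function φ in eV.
4.08 eV

From Einstein's photoelectric equation: KE_max = hf - φ = hc/λ - φ

Rearranging for φ:
φ = hc/λ - KE_max

Calculate photon energy:
E_photon = hc/λ = 4.5920 eV

Therefore:
φ = 4.5920 - 0.512 = 4.08 eV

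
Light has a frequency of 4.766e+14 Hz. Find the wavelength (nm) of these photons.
629.02 nm

Using the wave equation: c = fλ

Solving for wavelength:
λ = c/f = (3×10⁸ m/s) / (4.766e+14 Hz)
λ = 629.02 nm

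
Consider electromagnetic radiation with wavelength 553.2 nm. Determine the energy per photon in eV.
2.2412 eV

Using E = hf = hc/λ:

E = hc/λ = (6.626×10⁻³⁴ J·s)(3×10⁸ m/s) / (553.2×10⁻⁹ m)
E = 2.2412 eV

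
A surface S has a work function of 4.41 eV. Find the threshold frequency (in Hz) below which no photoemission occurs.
1.0663e+15 Hz

The threshold frequency is when the photon energy equals the work function:
hf₀ = φ

Solving for f₀:
f₀ = φ/h = (4.41 eV × 1.602×10⁻¹⁹ J/eV) / (6.626×10⁻³⁴ J·s)
f₀ = 1.0663e+15 Hz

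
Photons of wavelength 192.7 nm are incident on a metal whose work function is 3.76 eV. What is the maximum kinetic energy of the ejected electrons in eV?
2.6741 eV

Using Einstein's photoelectric equation: KE_max = hf - φ = hc/λ - φ

First, calculate the photon energy:
E_photon = hc/λ = (6.626×10⁻³⁴ J·s)(3×10⁸ m/s) / (192.7×10⁻⁹ m)
E_photon = 6.4341 eV

Then, the maximum kinetic energy:
KE_max = E_photon - φ = 6.4341 eV - 3.76 eV = 2.6741 eV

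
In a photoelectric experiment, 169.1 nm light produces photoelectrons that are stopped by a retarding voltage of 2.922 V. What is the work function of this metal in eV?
4.41 eV

The stopping potential gives the maximum kinetic energy: KE_max = eV_s = 2.922 eV

From Einstein's photoelectric equation: KE_max = hc/λ - φ
Rearranging: φ = hc/λ - KE_max

Calculate photon energy:
E_photon = hc/λ = (6.626×10⁻³⁴ J·s)(3×10⁸ m/s) / (169.1×10⁻⁹ m) = 7.3320 eV

Therefore:
φ = 7.3320 - 2.922 = 4.41 eV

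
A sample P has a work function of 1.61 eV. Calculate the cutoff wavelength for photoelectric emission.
770.09 nm

The threshold wavelength is when the photon energy equals the work function:
hc/λ₀ = φ

Solving for λ₀:
λ₀ = hc/φ = (6.626×10⁻³⁴ J·s)(3×10⁸ m/s) / (1.61 eV × 1.602×10⁻¹⁹ J/eV)
λ₀ = 770.09 nm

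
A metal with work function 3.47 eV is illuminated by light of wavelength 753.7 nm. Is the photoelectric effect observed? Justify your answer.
No

For photoemission, the photon energy must exceed the work function.

Photon energy: E = hc/λ = 1.6450 eV
Work function: φ = 3.47 eV

Since E_photon (1.6450 eV) < φ (3.47 eV), photoemission will NOT occur.
The threshold wavelength is λ₀ = hc/φ = 357.3 nm.
Since 753.7 nm > 357.3 nm, the photons lack sufficient energy.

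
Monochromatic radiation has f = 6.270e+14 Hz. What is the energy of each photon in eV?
2.5931 eV

Using E = hf:

E = hf = (6.626×10⁻³⁴ J·s)(6.270e+14 Hz)
E = 2.5931 eV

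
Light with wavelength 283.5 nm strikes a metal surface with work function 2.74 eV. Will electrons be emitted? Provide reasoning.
Yes

For photoemission, the photon energy must exceed the work function.

Photon energy: E = hc/λ = 4.3733 eV
Work function: φ = 2.74 eV

Since E_photon (4.3733 eV) > φ (2.74 eV), photoemission WILL occur.
The threshold wavelength is λ₀ = hc/φ = 452.5 nm.
Since 283.5 nm < 452.5 nm, the light has sufficient energy.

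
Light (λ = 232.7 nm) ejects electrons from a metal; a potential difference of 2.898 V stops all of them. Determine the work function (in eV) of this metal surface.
2.43 eV

The stopping potential gives the maximum kinetic energy: KE_max = eV_s = 2.898 eV

From Einstein's photoelectric equation: KE_max = hc/λ - φ
Rearranging: φ = hc/λ - KE_max

Calculate photon energy:
E_photon = hc/λ = (6.626×10⁻³⁴ J·s)(3×10⁸ m/s) / (232.7×10⁻⁹ m) = 5.3281 eV

Therefore:
φ = 5.3281 - 2.898 = 2.43 eV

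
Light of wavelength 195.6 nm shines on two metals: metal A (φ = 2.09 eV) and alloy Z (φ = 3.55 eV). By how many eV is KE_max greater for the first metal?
1.4600 eV

Using KE_max = hc/λ - φ for each metal:

Photon energy: E = hc/λ = 6.3387 eV

For metal A (φ₁ = 2.09 eV):
KE₁ = E - φ₁ = 6.3387 - 2.09 = 4.2487 eV

For alloy Z (φ₂ = 3.55 eV):
KE₂ = E - φ₂ = 6.3387 - 3.55 = 2.7887 eV

Difference:
ΔKE = KE₁ - KE₂ = 4.2487 - 2.7887 = 1.4600 eV

Note: The difference equals the difference in work functions: 3.55 - 2.09 = 1.46 eV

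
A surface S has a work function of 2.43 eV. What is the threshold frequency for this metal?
5.8757e+14 Hz

The threshold frequency is when the photon energy equals the work function:
hf₀ = φ

Solving for f₀:
f₀ = φ/h = (2.43 eV × 1.602×10⁻¹⁹ J/eV) / (6.626×10⁻³⁴ J·s)
f₀ = 5.8757e+14 Hz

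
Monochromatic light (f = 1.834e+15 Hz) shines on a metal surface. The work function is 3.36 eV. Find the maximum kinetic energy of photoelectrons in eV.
4.2248 eV

Using Einstein's photoelectric equation: KE_max = hf - φ

First, calculate the photon energy:
E_photon = hf = (6.626×10⁻³⁴ J·s)(1.834e+15 Hz)
E_photon = 7.5848 eV

Then, the maximum kinetic energy:
KE_max = E_photon - φ = 7.5848 eV - 3.36 eV = 4.2248 eV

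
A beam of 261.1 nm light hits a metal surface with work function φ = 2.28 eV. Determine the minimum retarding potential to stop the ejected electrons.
2.4685 V

The stopping potential V_s satisfies: eV_s = KE_max

First, find KE_max using Einstein's equation:
E_photon = hc/λ = 4.7485 eV
KE_max = E_photon - φ = 4.7485 - 2.28 = 2.4685 eV

Since eV_s = KE_max:
V_s = KE_max/e = 2.4685 V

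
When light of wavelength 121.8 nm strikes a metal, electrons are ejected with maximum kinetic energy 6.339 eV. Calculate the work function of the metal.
3.84 eV

From Einstein's photoelectric equation: KE_max = hf - φ = hc/λ - φ

Rearranging for φ:
φ = hc/λ - KE_max

Calculate photon energy:
E_photon = hc/λ = 10.1793 eV

Therefore:
φ = 10.1793 - 6.339 = 3.84 eV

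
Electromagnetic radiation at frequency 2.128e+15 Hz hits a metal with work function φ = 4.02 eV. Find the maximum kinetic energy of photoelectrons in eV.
4.7807 eV

Using Einstein's photoelectric equation: KE_max = hf - φ

First, calculate the photon energy:
E_photon = hf = (6.626×10⁻³⁴ J·s)(2.128e+15 Hz)
E_photon = 8.8007 eV

Then, the maximum kinetic energy:
KE_max = E_photon - φ = 8.8007 eV - 4.02 eV = 4.7807 eV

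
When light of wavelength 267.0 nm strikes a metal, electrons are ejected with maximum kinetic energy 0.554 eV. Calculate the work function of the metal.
4.09 eV

From Einstein's photoelectric equation: KE_max = hf - φ = hc/λ - φ

Rearranging for φ:
φ = hc/λ - KE_max

Calculate photon energy:
E_photon = hc/λ = 4.6436 eV

Therefore:
φ = 4.6436 - 0.554 = 4.09 eV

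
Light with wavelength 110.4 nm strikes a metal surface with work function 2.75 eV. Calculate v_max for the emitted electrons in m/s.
1.7272e+06 m/s

First, find the maximum kinetic energy:
E_photon = hc/λ = 11.2305 eV
KE_max = E_photon - φ = 11.2305 - 2.75 = 8.4805 eV

Convert to Joules: KE_max = 8.4805 × 1.602×10⁻¹⁹ J = 1.3587e-18 J

Then use KE = ½mv² to find velocity:
v = √(2·KE/m) = √(2 × 1.3587e-18 J / 9.109e-31 kg)
v = 1.7272e+06 m/s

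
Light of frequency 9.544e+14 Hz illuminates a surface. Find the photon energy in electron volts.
3.9471 eV

Using E = hf:

E = hf = (6.626×10⁻³⁴ J·s)(9.544e+14 Hz)
E = 3.9471 eV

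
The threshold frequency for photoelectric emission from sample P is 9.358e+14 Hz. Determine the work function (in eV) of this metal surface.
3.87 eV

At the threshold frequency, photon energy equals work function:
φ = hf₀

Calculating:
φ = (6.626×10⁻³⁴ J·s)(9.358e+14 Hz)
φ = 3.87 eV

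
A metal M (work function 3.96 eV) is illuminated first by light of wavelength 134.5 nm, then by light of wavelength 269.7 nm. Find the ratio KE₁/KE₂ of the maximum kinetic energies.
8.2531

Using Einstein's equation: KE_max = hc/λ - φ

For λ₁ = 134.5 nm:
E₁ = hc/λ₁ = 9.2182 eV
KE₁ = E₁ - φ = 9.2182 - 3.96 = 5.2582 eV

For λ₂ = 269.7 nm:
E₂ = hc/λ₂ = 4.5971 eV
KE₂ = E₂ - φ = 4.5971 - 3.96 = 0.6371 eV

Ratio: KE₁/KE₂ = 5.2582/0.6371 = 8.2531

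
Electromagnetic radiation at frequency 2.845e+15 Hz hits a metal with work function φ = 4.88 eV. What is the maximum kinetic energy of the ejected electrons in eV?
6.8860 eV

Using Einstein's photoelectric equation: KE_max = hf - φ

First, calculate the photon energy:
E_photon = hf = (6.626×10⁻³⁴ J·s)(2.845e+15 Hz)
E_photon = 11.7660 eV

Then, the maximum kinetic energy:
KE_max = E_photon - φ = 11.7660 eV - 4.88 eV = 6.8860 eV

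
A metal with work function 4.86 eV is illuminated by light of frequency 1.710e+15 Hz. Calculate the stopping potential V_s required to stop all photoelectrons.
2.2120 V

The stopping potential V_s satisfies: eV_s = KE_max

First, find KE_max using Einstein's equation:
E_photon = hf = (6.626×10⁻³⁴ J·s)(1.710e+15 Hz) = 7.0720 eV
KE_max = E_photon - φ = 7.0720 - 4.86 = 2.2120 eV

Since eV_s = KE_max:
V_s = KE_max/e = 2.2120 V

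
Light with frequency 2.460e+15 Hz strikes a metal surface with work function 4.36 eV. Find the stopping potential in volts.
5.8137 V

The stopping potential V_s satisfies: eV_s = KE_max

First, find KE_max using Einstein's equation:
E_photon = hf = (6.626×10⁻³⁴ J·s)(2.460e+15 Hz) = 10.1737 eV
KE_max = E_photon - φ = 10.1737 - 4.36 = 5.8137 eV

Since eV_s = KE_max:
V_s = KE_max/e = 5.8137 V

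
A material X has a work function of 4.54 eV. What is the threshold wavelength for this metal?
273.09 nm

The threshold wavelength is when the photon energy equals the work function:
hc/λ₀ = φ

Solving for λ₀:
λ₀ = hc/φ = (6.626×10⁻³⁴ J·s)(3×10⁸ m/s) / (4.54 eV × 1.602×10⁻¹⁹ J/eV)
λ₀ = 273.09 nm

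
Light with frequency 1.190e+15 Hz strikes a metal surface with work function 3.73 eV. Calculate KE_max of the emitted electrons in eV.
1.1914 eV

Using Einstein's photoelectric equation: KE_max = hf - φ

First, calculate the photon energy:
E_photon = hf = (6.626×10⁻³⁴ J·s)(1.190e+15 Hz)
E_photon = 4.9214 eV

Then, the maximum kinetic energy:
KE_max = E_photon - φ = 4.9214 eV - 3.73 eV = 1.1914 eV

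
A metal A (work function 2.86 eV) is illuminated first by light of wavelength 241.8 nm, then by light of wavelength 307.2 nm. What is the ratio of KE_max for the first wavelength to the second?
1.9283

Using Einstein's equation: KE_max = hc/λ - φ

For λ₁ = 241.8 nm:
E₁ = hc/λ₁ = 5.1276 eV
KE₁ = E₁ - φ = 5.1276 - 2.86 = 2.2676 eV

For λ₂ = 307.2 nm:
E₂ = hc/λ₂ = 4.0359 eV
KE₂ = E₂ - φ = 4.0359 - 2.86 = 1.1759 eV

Ratio: KE₁/KE₂ = 2.2676/1.1759 = 1.9283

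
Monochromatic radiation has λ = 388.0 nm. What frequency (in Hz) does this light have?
7.7266e+14 Hz

Using the wave equation: c = fλ

Solving for frequency:
f = c/λ = (3×10⁸ m/s) / (388.0×10⁻⁹ m)
f = 7.7266e+14 Hz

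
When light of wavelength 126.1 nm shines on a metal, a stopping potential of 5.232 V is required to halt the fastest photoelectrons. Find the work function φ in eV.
4.60 eV

The stopping potential gives the maximum kinetic energy: KE_max = eV_s = 5.232 eV

From Einstein's photoelectric equation: KE_max = hc/λ - φ
Rearranging: φ = hc/λ - KE_max

Calculate photon energy:
E_photon = hc/λ = (6.626×10⁻³⁴ J·s)(3×10⁸ m/s) / (126.1×10⁻⁹ m) = 9.8322 eV

Therefore:
φ = 9.8322 - 5.232 = 4.60 eV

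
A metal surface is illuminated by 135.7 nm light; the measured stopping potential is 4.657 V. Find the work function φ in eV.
4.48 eV

The stopping potential gives the maximum kinetic energy: KE_max = eV_s = 4.657 eV

From Einstein's photoelectric equation: KE_max = hc/λ - φ
Rearranging: φ = hc/λ - KE_max

Calculate photon energy:
E_photon = hc/λ = (6.626×10⁻³⁴ J·s)(3×10⁸ m/s) / (135.7×10⁻⁹ m) = 9.1366 eV

Therefore:
φ = 9.1366 - 4.657 = 4.48 eV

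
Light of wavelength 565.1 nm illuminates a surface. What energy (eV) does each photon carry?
2.1940 eV

Using E = hf = hc/λ:

E = hc/λ = (6.626×10⁻³⁴ J·s)(3×10⁸ m/s) / (565.1×10⁻⁹ m)
E = 2.1940 eV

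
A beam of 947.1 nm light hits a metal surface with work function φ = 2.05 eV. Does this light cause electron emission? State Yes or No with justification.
No

For photoemission, the photon energy must exceed the work function.

Photon energy: E = hc/λ = 1.3091 eV
Work function: φ = 2.05 eV

Since E_photon (1.3091 eV) < φ (2.05 eV), photoemission will NOT occur.
The threshold wavelength is λ₀ = hc/φ = 604.8 nm.
Since 947.1 nm > 604.8 nm, the photons lack sufficient energy.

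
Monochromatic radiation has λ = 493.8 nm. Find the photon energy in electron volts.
2.5108 eV

Using E = hf = hc/λ:

E = hc/λ = (6.626×10⁻³⁴ J·s)(3×10⁸ m/s) / (493.8×10⁻⁹ m)
E = 2.5108 eV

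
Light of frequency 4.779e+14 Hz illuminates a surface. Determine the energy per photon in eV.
1.9764 eV

Using E = hf:

E = hf = (6.626×10⁻³⁴ J·s)(4.779e+14 Hz)
E = 1.9764 eV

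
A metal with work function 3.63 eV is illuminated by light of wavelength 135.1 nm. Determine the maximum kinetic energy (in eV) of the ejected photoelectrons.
5.5472 eV

Using Einstein's photoelectric equation: KE_max = hf - φ = hc/λ - φ

First, calculate the photon energy:
E_photon = hc/λ = (6.626×10⁻³⁴ J·s)(3×10⁸ m/s) / (135.1×10⁻⁹ m)
E_photon = 9.1772 eV

Then, the maximum kinetic energy:
KE_max = E_photon - φ = 9.1772 eV - 3.63 eV = 5.5472 eV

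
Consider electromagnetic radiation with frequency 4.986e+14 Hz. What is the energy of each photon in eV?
2.0620 eV

Using E = hf:

E = hf = (6.626×10⁻³⁴ J·s)(4.986e+14 Hz)
E = 2.0620 eV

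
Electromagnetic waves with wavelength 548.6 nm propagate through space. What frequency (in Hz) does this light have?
5.4647e+14 Hz

Using the wave equation: c = fλ

Solving for frequency:
f = c/λ = (3×10⁸ m/s) / (548.6×10⁻⁹ m)
f = 5.4647e+14 Hz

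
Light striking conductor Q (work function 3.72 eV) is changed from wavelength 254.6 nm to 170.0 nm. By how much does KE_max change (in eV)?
2.4234 eV

Using Einstein's equation: KE_max = hc/λ - φ

For λ₁ = 254.6 nm:
KE₁ = hc/λ₁ - φ = 4.8698 - 3.72 = 1.1498 eV

For λ₂ = 170.0 nm:
KE₂ = hc/λ₂ - φ = 7.2932 - 3.72 = 3.5732 eV

Change in KE:
ΔKE = KE₂ - KE₁ = 3.5732 - 1.1498 = 2.4234 eV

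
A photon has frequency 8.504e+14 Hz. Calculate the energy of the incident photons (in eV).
3.5170 eV

Using E = hf:

E = hf = (6.626×10⁻³⁴ J·s)(8.504e+14 Hz)
E = 3.5170 eV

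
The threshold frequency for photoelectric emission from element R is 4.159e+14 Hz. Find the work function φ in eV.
1.72 eV

At the threshold frequency, photon energy equals work function:
φ = hf₀

Calculating:
φ = (6.626×10⁻³⁴ J·s)(4.159e+14 Hz)
φ = 1.72 eV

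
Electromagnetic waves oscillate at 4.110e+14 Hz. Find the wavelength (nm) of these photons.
729.42 nm

Using the wave equation: c = fλ

Solving for wavelength:
λ = c/f = (3×10⁸ m/s) / (4.110e+14 Hz)
λ = 729.42 nm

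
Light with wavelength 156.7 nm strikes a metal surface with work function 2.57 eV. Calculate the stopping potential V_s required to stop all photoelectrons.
5.3422 V

The stopping potential V_s satisfies: eV_s = KE_max

First, find KE_max using Einstein's equation:
E_photon = hc/λ = 7.9122 eV
KE_max = E_photon - φ = 7.9122 - 2.57 = 5.3422 eV

Since eV_s = KE_max:
V_s = KE_max/e = 5.3422 V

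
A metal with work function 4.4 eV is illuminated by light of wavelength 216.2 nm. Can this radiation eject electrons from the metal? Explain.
Yes

For photoemission, the photon energy must exceed the work function.

Photon energy: E = hc/λ = 5.7347 eV
Work function: φ = 4.4 eV

Since E_photon (5.7347 eV) > φ (4.4 eV), photoemission WILL occur.
The threshold wavelength is λ₀ = hc/φ = 281.8 nm.
Since 216.2 nm < 281.8 nm, the light has sufficient energy.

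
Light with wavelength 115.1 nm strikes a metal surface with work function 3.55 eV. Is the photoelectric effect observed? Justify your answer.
Yes

For photoemission, the photon energy must exceed the work function.

Photon energy: E = hc/λ = 10.7719 eV
Work function: φ = 3.55 eV

Since E_photon (10.7719 eV) > φ (3.55 eV), photoemission WILL occur.
The threshold wavelength is λ₀ = hc/φ = 349.3 nm.
Since 115.1 nm < 349.3 nm, the light has sufficient energy.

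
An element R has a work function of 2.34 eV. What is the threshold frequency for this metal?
5.6581e+14 Hz

The threshold frequency is when the photon energy equals the work function:
hf₀ = φ

Solving for f₀:
f₀ = φ/h = (2.34 eV × 1.602×10⁻¹⁹ J/eV) / (6.626×10⁻³⁴ J·s)
f₀ = 5.6581e+14 Hz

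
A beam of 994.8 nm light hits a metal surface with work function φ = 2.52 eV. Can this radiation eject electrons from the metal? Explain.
No

For photoemission, the photon energy must exceed the work function.

Photon energy: E = hc/λ = 1.2463 eV
Work function: φ = 2.52 eV

Since E_photon (1.2463 eV) < φ (2.52 eV), photoemission will NOT occur.
The threshold wavelength is λ₀ = hc/φ = 492.0 nm.
Since 994.8 nm > 492.0 nm, the photons lack sufficient energy.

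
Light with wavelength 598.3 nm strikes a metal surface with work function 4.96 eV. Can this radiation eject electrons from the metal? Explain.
No

For photoemission, the photon energy must exceed the work function.

Photon energy: E = hc/λ = 2.0723 eV
Work function: φ = 4.96 eV

Since E_photon (2.0723 eV) < φ (4.96 eV), photoemission will NOT occur.
The threshold wavelength is λ₀ = hc/φ = 250.0 nm.
Since 598.3 nm > 250.0 nm, the photons lack sufficient energy.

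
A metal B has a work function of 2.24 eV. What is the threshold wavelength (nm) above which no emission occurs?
553.50 nm

The threshold wavelength is when the photon energy equals the work function:
hc/λ₀ = φ

Solving for λ₀:
λ₀ = hc/φ = (6.626×10⁻³⁴ J·s)(3×10⁸ m/s) / (2.24 eV × 1.602×10⁻¹⁹ J/eV)
λ₀ = 553.50 nm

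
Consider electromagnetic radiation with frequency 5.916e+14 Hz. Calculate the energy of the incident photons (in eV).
2.4467 eV

Using E = hf:

E = hf = (6.626×10⁻³⁴ J·s)(5.916e+14 Hz)
E = 2.4467 eV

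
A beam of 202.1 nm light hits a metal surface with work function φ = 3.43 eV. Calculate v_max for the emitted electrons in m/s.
9.7542e+05 m/s

First, find the maximum kinetic energy:
E_photon = hc/λ = 6.1348 eV
KE_max = E_photon - φ = 6.1348 - 3.43 = 2.7048 eV

Convert to Joules: KE_max = 2.7048 × 1.602×10⁻¹⁹ J = 4.3336e-19 J

Then use KE = ½mv² to find velocity:
v = √(2·KE/m) = √(2 × 4.3336e-19 J / 9.109e-31 kg)
v = 9.7542e+05 m/s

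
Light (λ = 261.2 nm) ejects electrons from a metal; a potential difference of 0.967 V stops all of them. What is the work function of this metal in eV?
3.78 eV

The stopping potential gives the maximum kinetic energy: KE_max = eV_s = 0.967 eV

From Einstein's photoelectric equation: KE_max = hc/λ - φ
Rearranging: φ = hc/λ - KE_max

Calculate photon energy:
E_photon = hc/λ = (6.626×10⁻³⁴ J·s)(3×10⁸ m/s) / (261.2×10⁻⁹ m) = 4.7467 eV

Therefore:
φ = 4.7467 - 0.967 = 3.78 eV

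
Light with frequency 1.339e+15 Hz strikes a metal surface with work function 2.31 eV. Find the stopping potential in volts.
3.2277 V

The stopping potential V_s satisfies: eV_s = KE_max

First, find KE_max using Einstein's equation:
E_photon = hf = (6.626×10⁻³⁴ J·s)(1.339e+15 Hz) = 5.5377 eV
KE_max = E_photon - φ = 5.5377 - 2.31 = 3.2277 eV

Since eV_s = KE_max:
V_s = KE_max/e = 3.2277 V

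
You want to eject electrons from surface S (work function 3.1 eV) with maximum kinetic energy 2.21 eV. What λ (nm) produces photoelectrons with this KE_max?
233.49 nm

From Einstein's equation: KE_max = hc/λ - φ

Rearranging for λ:
hc/λ = KE_max + φ
λ = hc/(KE_max + φ)

Required photon energy:
E_photon = KE_max + φ = 2.21 + 3.1 = 5.31 eV

Required wavelength:
λ = hc/E_photon = (6.626×10⁻³⁴)(3×10⁸) / (5.31 × 1.602×10⁻¹⁹)
λ = 233.49 nm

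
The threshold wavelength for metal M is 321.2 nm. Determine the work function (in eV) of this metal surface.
3.86 eV

At the threshold wavelength, photon energy equals work function:
φ = hc/λ₀

Calculating:
φ = (6.626×10⁻³⁴ J·s)(3×10⁸ m/s) / (321.2×10⁻⁹ m)
φ = 3.86 eV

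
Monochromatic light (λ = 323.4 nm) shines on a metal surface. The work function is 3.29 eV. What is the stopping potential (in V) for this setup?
0.5438 V

The stopping potential V_s satisfies: eV_s = KE_max

First, find KE_max using Einstein's equation:
E_photon = hc/λ = 3.8338 eV
KE_max = E_photon - φ = 3.8338 - 3.29 = 0.5438 eV

Since eV_s = KE_max:
V_s = KE_max/e = 0.5438 V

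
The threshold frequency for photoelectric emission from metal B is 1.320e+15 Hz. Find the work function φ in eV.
5.46 eV

At the threshold frequency, photon energy equals work function:
φ = hf₀

Calculating:
φ = (6.626×10⁻³⁴ J·s)(1.320e+15 Hz)
φ = 5.46 eV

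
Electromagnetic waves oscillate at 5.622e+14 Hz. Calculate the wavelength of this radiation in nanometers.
533.25 nm

Using the wave equation: c = fλ

Solving for wavelength:
λ = c/f = (3×10⁸ m/s) / (5.622e+14 Hz)
λ = 533.25 nm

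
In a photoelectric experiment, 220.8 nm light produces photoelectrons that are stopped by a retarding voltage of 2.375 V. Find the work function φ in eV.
3.24 eV

The stopping potential gives the maximum kinetic energy: KE_max = eV_s = 2.375 eV

From Einstein's photoelectric equation: KE_max = hc/λ - φ
Rearranging: φ = hc/λ - KE_max

Calculate photon energy:
E_photon = hc/λ = (6.626×10⁻³⁴ J·s)(3×10⁸ m/s) / (220.8×10⁻⁹ m) = 5.6152 eV

Therefore:
φ = 5.6152 - 2.375 = 3.24 eV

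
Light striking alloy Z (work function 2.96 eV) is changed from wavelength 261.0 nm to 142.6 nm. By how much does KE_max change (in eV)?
3.9442 eV

Using Einstein's equation: KE_max = hc/λ - φ

For λ₁ = 261.0 nm:
KE₁ = hc/λ₁ - φ = 4.7504 - 2.96 = 1.7904 eV

For λ₂ = 142.6 nm:
KE₂ = hc/λ₂ - φ = 8.6945 - 2.96 = 5.7345 eV

Change in KE:
ΔKE = KE₂ - KE₁ = 5.7345 - 1.7904 = 3.9442 eV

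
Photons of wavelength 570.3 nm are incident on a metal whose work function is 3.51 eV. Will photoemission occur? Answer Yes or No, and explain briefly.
No

For photoemission, the photon energy must exceed the work function.

Photon energy: E = hc/λ = 2.1740 eV
Work function: φ = 3.51 eV

Since E_photon (2.1740 eV) < φ (3.51 eV), photoemission will NOT occur.
The threshold wavelength is λ₀ = hc/φ = 353.2 nm.
Since 570.3 nm > 353.2 nm, the photons lack sufficient energy.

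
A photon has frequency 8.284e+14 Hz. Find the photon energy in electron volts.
3.4260 eV

Using E = hf:

E = hf = (6.626×10⁻³⁴ J·s)(8.284e+14 Hz)
E = 3.4260 eV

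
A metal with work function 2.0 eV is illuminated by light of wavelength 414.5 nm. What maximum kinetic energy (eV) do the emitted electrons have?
0.9912 eV

Using Einstein's photoelectric equation: KE_max = hf - φ = hc/λ - φ

First, calculate the photon energy:
E_photon = hc/λ = (6.626×10⁻³⁴ J·s)(3×10⁸ m/s) / (414.5×10⁻⁹ m)
E_photon = 2.9912 eV

Then, the maximum kinetic energy:
KE_max = E_photon - φ = 2.9912 eV - 2.0 eV = 0.9912 eV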